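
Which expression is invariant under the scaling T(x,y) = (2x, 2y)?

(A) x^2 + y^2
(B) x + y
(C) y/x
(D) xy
C

Under the uniform scaling T(x,y) = (2x, 2y):
Substitute the transformed coordinates into each option and compare with the original:
(A) x^2 + y^2  ->  (2x)^2 + (2y)^2 = 4x^2 + 4y^2   [differs from x^2 + y^2: not invariant]
(B) x + y  ->  (2x) + (2y) = 2x + 2y   [differs from x + y: not invariant]
(C) y/x  ->  (2y)/(2x) = y/x   [equals y/x: invariant]
(D) xy  ->  (2x)(2y) = 4xy   [differs from xy: not invariant]

Only option (C), y/x, is unchanged by the transformation.
The common factor 2 cancels in a ratio of coordinates, while sums, products and sums of squares pick up factors of 2 or 4.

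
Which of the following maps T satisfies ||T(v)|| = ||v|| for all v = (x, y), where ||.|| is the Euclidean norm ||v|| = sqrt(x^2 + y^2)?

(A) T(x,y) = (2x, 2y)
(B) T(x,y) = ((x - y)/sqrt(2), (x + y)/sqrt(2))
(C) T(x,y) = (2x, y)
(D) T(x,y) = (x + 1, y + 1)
B

A transformation preserves a norm if ||T(v)|| = ||v|| for every v; a single vector where the norm changes rules an option out.

(A) T(x,y) = (2x, 2y): v = (1, 0) has norm sqrt((1)^2 + (0)^2) = 1, but T(v) = (2, 0) has norm 2 -- not preserved.
(B) T(x,y) = ((x - y)/sqrt(2), (x + y)/sqrt(2)): preserves the norm -- it is an orthogonal map (a rotation/reflection), and (sqrt(2)(x - y)/2)^2 + (sqrt(2)(x + y)/2)^2 simplifies to x^2 + y^2.
(C) T(x,y) = (2x, y): v = (1, 0) has norm sqrt((1)^2 + (0)^2) = 1, but T(v) = (2, 0) has norm 2 -- not preserved.
(D) T(x,y) = (x + 1, y + 1): v = (1, 0) has norm sqrt((1)^2 + (0)^2) = 1, but T(v) = (2, 1) has norm sqrt(5) -- not preserved.

Therefore the answer is (B).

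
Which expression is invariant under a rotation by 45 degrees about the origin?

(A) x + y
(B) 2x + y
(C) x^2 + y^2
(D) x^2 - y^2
C

A rotation by 45 degrees sends (x, y) to (sqrt(2)x/2 - sqrt(2)y/2, sqrt(2)x/2 + sqrt(2)y/2).
Substitute the transformed coordinates into each option and compare with the original:
(A) x + y  ->  (sqrt(2)x/2 - sqrt(2)y/2) + (sqrt(2)x/2 + sqrt(2)y/2) = sqrt(2)x   [differs from x + y: not invariant]
(B) 2x + y  ->  2(sqrt(2)x/2 - sqrt(2)y/2) + (sqrt(2)x/2 + sqrt(2)y/2) = 3sqrt(2)x/2 - sqrt(2)y/2   [differs from 2x + y: not invariant]
(C) x^2 + y^2  ->  (sqrt(2)x/2 - sqrt(2)y/2)^2 + (sqrt(2)x/2 + sqrt(2)y/2)^2 = x^2 + y^2   [equals x^2 + y^2: invariant]
(D) x^2 - y^2  ->  (sqrt(2)x/2 - sqrt(2)y/2)^2 - (sqrt(2)x/2 + sqrt(2)y/2)^2 = -2xy   [differs from x^2 - y^2: not invariant]

Only option (C), x^2 + y^2, is unchanged by the transformation.
Geometrically, x^2 + y^2 is the squared distance from the origin, which every rotation about the origin preserves.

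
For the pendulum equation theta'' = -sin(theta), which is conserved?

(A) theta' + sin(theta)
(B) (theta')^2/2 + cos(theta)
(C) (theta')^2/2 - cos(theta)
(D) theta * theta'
C

A first integral I satisfies dI/dt = 0 along every solution. Differentiate each option and use the equation of motion:
(A) d/dt[theta' + sin(theta)] = theta'' + cos(theta) theta' = -sin(theta) + theta' cos(theta), not identically 0
(B) d/dt[(theta')^2/2 + cos(theta)] = theta' theta'' - sin(theta) theta' = -2 theta' sin(theta), not identically 0
(C) d/dt[(theta')^2/2 - cos(theta)] = theta' theta'' + sin(theta) theta' = theta'(-sin(theta)) + theta' sin(theta) = 0
(D) d/dt[theta * theta'] = (theta')^2 + theta theta'' = (theta')^2 - theta sin(theta), not identically 0

Only (C) has zero time-derivative. This is the total energy: kinetic (theta')^2/2 plus potential -cos(theta).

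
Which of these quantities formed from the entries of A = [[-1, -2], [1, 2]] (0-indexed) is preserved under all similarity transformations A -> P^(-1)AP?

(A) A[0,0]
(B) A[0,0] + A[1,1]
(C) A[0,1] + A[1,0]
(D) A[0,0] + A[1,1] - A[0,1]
B

A[0,0] + A[1,1] is the trace of A. By the cyclic property of the trace, tr(P^(-1)AP) = tr(APP^(-1)) = tr(A), so it is the same for every matrix similar to A.

The other combinations are not similarity invariants. For example, take P = [[1, 1], [0, 1]] (det P = 1), so P^(-1) = [[1, -1], [0, 1]] and
B = P^(-1)AP = [[-2, -6], [1, 3]].
Evaluating each option on A and on B:
(A) A[0,0]: -1 for A, -2 for B -> changes
(B) A[0,0] + A[1,1]: 1 for A, 1 for B -> unchanged
(C) A[0,1] + A[1,0]: -1 for A, -5 for B -> changes
(D) A[0,0] + A[1,1] - A[0,1]: 3 for A, 7 for B -> changes

Only (B) A[0,0] + A[1,1] = 1 survives (and it does so for every P, not just this one), so it is the invariant.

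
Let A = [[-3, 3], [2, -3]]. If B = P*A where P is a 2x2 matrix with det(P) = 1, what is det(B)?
3

By the multiplicative property of determinants, det(B) = det(P*A) = det(P) * det(A) = det(A),
so the determinant is invariant under multiplication by any determinant-1 matrix; we just need det(A).

det(A) = (-3)(-3) - (3)(2) = 9 - 6 = 3

Therefore det(B) = 1 * 3 = 3.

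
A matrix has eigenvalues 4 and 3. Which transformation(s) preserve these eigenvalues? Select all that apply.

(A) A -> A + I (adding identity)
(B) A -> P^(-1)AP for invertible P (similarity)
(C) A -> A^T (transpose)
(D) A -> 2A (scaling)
B and C

Eigenvalues are preserved by:
1. Similarity transformations: A -> P^(-1)AP (same characteristic polynomial)
2. Transpose: A^T has the same eigenvalues as A

Eigenvalues are NOT preserved by:
- Adding identity: eigenvalues become 4+1, 3+1
- Scaling: eigenvalues become 8, 6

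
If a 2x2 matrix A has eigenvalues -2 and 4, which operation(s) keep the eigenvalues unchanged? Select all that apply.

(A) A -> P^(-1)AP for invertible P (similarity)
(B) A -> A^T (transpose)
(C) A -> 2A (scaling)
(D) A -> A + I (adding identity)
A and B

Eigenvalues are preserved by:
1. Similarity transformations: A -> P^(-1)AP (same characteristic polynomial)
2. Transpose: A^T has the same eigenvalues as A

Eigenvalues are NOT preserved by:
- Adding identity: eigenvalues become -2+1, 4+1
- Scaling: eigenvalues become -4, 8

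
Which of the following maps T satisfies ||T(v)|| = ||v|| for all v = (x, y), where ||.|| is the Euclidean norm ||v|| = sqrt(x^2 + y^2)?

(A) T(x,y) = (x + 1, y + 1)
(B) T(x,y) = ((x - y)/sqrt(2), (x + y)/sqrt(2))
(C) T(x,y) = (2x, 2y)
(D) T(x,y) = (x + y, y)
B

A transformation preserves a norm if ||T(v)|| = ||v|| for every v; a single vector where the norm changes rules an option out.

(A) T(x,y) = (x + 1, y + 1): v = (1, 0) has norm sqrt((1)^2 + (0)^2) = 1, but T(v) = (2, 1) has norm sqrt(5) -- not preserved.
(B) T(x,y) = ((x - y)/sqrt(2), (x + y)/sqrt(2)): preserves the norm -- it is an orthogonal map (a rotation/reflection), and (sqrt(2)(x - y)/2)^2 + (sqrt(2)(x + y)/2)^2 simplifies to x^2 + y^2.
(C) T(x,y) = (2x, 2y): v = (1, 0) has norm sqrt((1)^2 + (0)^2) = 1, but T(v) = (2, 0) has norm 2 -- not preserved.
(D) T(x,y) = (x + y, y): v = (0, 1) has norm sqrt((0)^2 + (1)^2) = 1, but T(v) = (1, 1) has norm sqrt(2) -- not preserved.

Therefore the answer is (B).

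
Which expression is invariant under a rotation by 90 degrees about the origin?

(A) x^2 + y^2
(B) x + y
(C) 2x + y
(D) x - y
A

A rotation by 90 degrees sends (x, y) to (-y, x).
Substitute the transformed coordinates into each option and compare with the original:
(A) x^2 + y^2  ->  (-y)^2 + (x)^2 = x^2 + y^2   [equals x^2 + y^2: invariant]
(B) x + y  ->  (-y) + (x) = x - y   [differs from x + y: not invariant]
(C) 2x + y  ->  2(-y) + (x) = x - 2y   [differs from 2x + y: not invariant]
(D) x - y  ->  (-y) - (x) = -x - y   [differs from x - y: not invariant]

Only option (A), x^2 + y^2, is unchanged by the transformation.
Geometrically, x^2 + y^2 is the squared distance from the origin, which every rotation about the origin preserves.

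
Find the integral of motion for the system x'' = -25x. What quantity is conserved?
E = (x')^2 + 25x^2

Multiply the equation by x':
x' * x'' = -25x * x'
The left side is d/dt[(x')^2/2] and the right side is d/dt[-25x^2/2], so
d/dt[(x')^2/2 + 25x^2/2] = 0, i.e. (x')^2/2 + 25x^2/2 = constant.
Multiplying by 2, the integral of motion is E = (x')^2 + 25x^2.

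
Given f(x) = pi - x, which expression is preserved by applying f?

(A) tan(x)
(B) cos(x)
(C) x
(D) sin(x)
D

For f(x) = pi - x:
sin(pi - x) = sin(x), so sine is invariant under this transformation.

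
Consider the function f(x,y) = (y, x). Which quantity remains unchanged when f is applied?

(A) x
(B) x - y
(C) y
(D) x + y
D

For f(x,y) = (y, x):
After applying f: x' = y, y' = x. So x' + y' = y + x = x + y.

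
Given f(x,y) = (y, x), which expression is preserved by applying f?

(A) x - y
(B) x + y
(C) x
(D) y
B

For f(x,y) = (y, x):
After applying f: x' = y, y' = x. So x' + y' = y + x = x + y.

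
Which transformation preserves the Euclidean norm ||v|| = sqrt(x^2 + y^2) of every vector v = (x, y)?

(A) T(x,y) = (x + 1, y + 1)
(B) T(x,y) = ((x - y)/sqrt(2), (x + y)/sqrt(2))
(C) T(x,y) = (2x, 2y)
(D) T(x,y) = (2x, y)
B

A transformation preserves a norm if ||T(v)|| = ||v|| for every v; a single vector where the norm changes rules an option out.

(A) T(x,y) = (x + 1, y + 1): v = (1, 0) has norm sqrt((1)^2 + (0)^2) = 1, but T(v) = (2, 1) has norm sqrt(5) -- not preserved.
(B) T(x,y) = ((x - y)/sqrt(2), (x + y)/sqrt(2)): preserves the norm -- it is an orthogonal map (a rotation/reflection), and (sqrt(2)(x - y)/2)^2 + (sqrt(2)(x + y)/2)^2 simplifies to x^2 + y^2.
(C) T(x,y) = (2x, 2y): v = (1, 0) has norm sqrt((1)^2 + (0)^2) = 1, but T(v) = (2, 0) has norm 2 -- not preserved.
(D) T(x,y) = (2x, y): v = (1, 0) has norm sqrt((1)^2 + (0)^2) = 1, but T(v) = (2, 0) has norm 2 -- not preserved.

Therefore the answer is (B).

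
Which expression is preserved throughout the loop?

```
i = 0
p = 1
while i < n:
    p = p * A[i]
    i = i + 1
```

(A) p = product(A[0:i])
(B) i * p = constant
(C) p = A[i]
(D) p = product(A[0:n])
A

A loop invariant must hold before the first iteration and be re-established by every execution of the body.

(A) p = product(A[0:i]): Initially i = 0 and p = 1 = product of the empty slice A[0:0]. If p = product(A[0:i]) holds at the top of an iteration, the body sets p to product(A[0:i]) * A[i] = product(A[0:i+1]) and then i to i+1, so the property is restored. At exit i = n, giving p = product(A[0:n]).

The other options fail:
(B) i * p = constant: initially i * p = 0, but after one iteration it is 1 * A[0], which is nonzero in general.
(C) p = A[i]: after the first iteration p = A[0] but i = 1; in general p is a product of several elements, not a single one.
(D) p = product(A[0:n]): false before the loop (p = 1, not the full product) -- it only becomes true at exit.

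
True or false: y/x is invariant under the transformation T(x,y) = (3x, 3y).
True

Substitute T(x,y) = (3x, 3y) into the expression and compare with the original.

Original: y/x
After applying T: (3y)/(3x) = y/x

This is identical to the original y/x, so the expression is invariant.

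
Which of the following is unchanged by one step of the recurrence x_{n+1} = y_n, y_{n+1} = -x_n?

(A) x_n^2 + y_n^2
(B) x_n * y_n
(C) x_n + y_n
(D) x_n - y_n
A

For the recurrence x_{n+1} = y_n, y_{n+1} = -x_n:

x_{n+1}^2 + y_{n+1}^2 = y_n^2 + (-x_n)^2 = x_n^2 + y_n^2
The sum of squares is conserved (like energy in a harmonic oscillator).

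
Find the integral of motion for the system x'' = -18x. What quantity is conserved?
E = (x')^2 + 18x^2

Multiply the equation by x':
x' * x'' = -18x * x'
The left side is d/dt[(x')^2/2] and the right side is d/dt[-18x^2/2], so
d/dt[(x')^2/2 + 18x^2/2] = 0, i.e. (x')^2/2 + 18x^2/2 = constant.
Multiplying by 2, the integral of motion is E = (x')^2 + 18x^2.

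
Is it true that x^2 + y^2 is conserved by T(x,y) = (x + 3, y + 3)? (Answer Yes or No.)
No

Substitute T(x,y) = (x + 3, y + 3) into the expression and compare with the original.

Original: x^2 + y^2
After applying T: (x + 3)^2 + (y + 3)^2 = x^2 + 6x + y^2 + 6y + 18

This differs from the original x^2 + y^2 (difference: 6x + 6y + 18), so the expression is NOT invariant.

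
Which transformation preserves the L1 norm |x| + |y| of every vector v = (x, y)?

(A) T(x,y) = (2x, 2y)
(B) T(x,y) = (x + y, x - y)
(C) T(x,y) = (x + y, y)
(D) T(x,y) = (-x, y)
D

A transformation preserves a norm if ||T(v)|| = ||v|| for every v; a single vector where the norm changes rules an option out.

(A) T(x,y) = (2x, 2y): v = (1, 0) has norm |1| + |0| = 1, but T(v) = (2, 0) has norm 2 -- not preserved.
(B) T(x,y) = (x + y, x - y): v = (1, 0) has norm |1| + |0| = 1, but T(v) = (1, 1) has norm 2 -- not preserved.
(C) T(x,y) = (x + y, y): v = (0, 1) has norm |0| + |1| = 1, but T(v) = (1, 1) has norm 2 -- not preserved.
(D) T(x,y) = (-x, y): preserves the norm -- it only permutes the coordinates and/or flips signs, which leaves |x| + |y| unchanged.

Therefore the answer is (D).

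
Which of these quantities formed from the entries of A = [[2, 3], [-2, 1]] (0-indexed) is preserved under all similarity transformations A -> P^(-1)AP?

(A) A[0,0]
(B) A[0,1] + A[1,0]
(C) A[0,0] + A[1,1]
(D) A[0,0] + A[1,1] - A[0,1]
C

A[0,0] + A[1,1] is the trace of A. By the cyclic property of the trace, tr(P^(-1)AP) = tr(APP^(-1)) = tr(A), so it is the same for every matrix similar to A.

The other combinations are not similarity invariants. For example, take P = [[1, 2], [0, 1]] (det P = 1), so P^(-1) = [[1, -2], [0, 1]] and
B = P^(-1)AP = [[6, 13], [-2, -3]].
Evaluating each option on A and on B:
(A) A[0,0]: 2 for A, 6 for B -> changes
(B) A[0,1] + A[1,0]: 1 for A, 11 for B -> changes
(C) A[0,0] + A[1,1]: 3 for A, 3 for B -> unchanged
(D) A[0,0] + A[1,1] - A[0,1]: 0 for A, -10 for B -> changes

Only (C) A[0,0] + A[1,1] = 3 survives (and it does so for every P, not just this one), so it is the invariant.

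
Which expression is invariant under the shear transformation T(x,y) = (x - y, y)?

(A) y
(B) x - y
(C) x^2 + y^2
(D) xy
A

Under the shear T(x,y) = (x - y, y):
Substitute the transformed coordinates into each option and compare with the original:
(A) y  ->  (y) = y   [equals y: invariant]
(B) x - y  ->  (x - y) - (y) = x - 2y   [differs from x - y: not invariant]
(C) x^2 + y^2  ->  (x - y)^2 + (y)^2 = x^2 - 2xy + 2y^2   [differs from x^2 + y^2: not invariant]
(D) xy  ->  (x - y)(y) = xy - y^2   [differs from xy: not invariant]

Only option (A), y, is unchanged by the transformation.
A horizontal shear moves points parallel to the x-axis, so the y-coordinate (and any function of y alone) is unchanged.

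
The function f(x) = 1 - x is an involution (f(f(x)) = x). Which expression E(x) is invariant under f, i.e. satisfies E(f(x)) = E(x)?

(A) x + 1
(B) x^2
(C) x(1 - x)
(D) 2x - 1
C

Replace x by f(x) = 1 - x in each option and simplify. As a quick numerical cross-check, also compare E(4) with E(f(4)) = E(-3).

(A) x + 1  ->  (1 - x) + 1 = 2 - x; check: E(4) = 5 but E(-3) = -2.   [not invariant]
(B) x^2  ->  (1 - x)^2 = (x - 1)^2; check: E(4) = 16 but E(-3) = 9.   [not invariant]
(C) x(1 - x)  ->  (1 - x)(1 - (1 - x)), which simplifies back to x(1 - x); check: E(4) = -12, E(-3) = -12.   [invariant]
(D) 2x - 1  ->  2(1 - x) - 1 = 1 - 2x; check: E(4) = 7 but E(-3) = -7.   [not invariant]

Only (C) is unchanged. E is symmetric under swapping x with f(x) = 1 - x, which is exactly what an involution does.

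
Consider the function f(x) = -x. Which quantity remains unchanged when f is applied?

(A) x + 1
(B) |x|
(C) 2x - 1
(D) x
B

For f(x) = -x:
Applying f replaces x by -x. Since |-x| = |x|, the absolute value is unchanged by f, whereas x -> -x, 2x - 1 -> -2x - 1 and x + 1 -> -x + 1 all change.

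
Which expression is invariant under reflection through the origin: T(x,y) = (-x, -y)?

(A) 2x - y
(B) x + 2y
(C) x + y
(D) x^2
D

The map is reflection through the origin: T(x,y) = (-x, -y).
Substitute the transformed coordinates into each option and compare with the original:
(A) 2x - y  ->  2(-x) - (-y) = -2x + y   [differs from 2x - y: not invariant]
(B) x + 2y  ->  (-x) + 2(-y) = -x - 2y   [differs from x + 2y: not invariant]
(C) x + y  ->  (-x) + (-y) = -x - y   [differs from x + y: not invariant]
(D) x^2  ->  (-x)^2 = x^2   [equals x^2: invariant]

Only option (D), x^2, is unchanged by the transformation.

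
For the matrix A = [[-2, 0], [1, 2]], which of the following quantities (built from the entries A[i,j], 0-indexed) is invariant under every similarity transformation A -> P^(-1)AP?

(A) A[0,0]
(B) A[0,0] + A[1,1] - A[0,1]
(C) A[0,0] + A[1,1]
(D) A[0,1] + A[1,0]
C

A[0,0] + A[1,1] is the trace of A. By the cyclic property of the trace, tr(P^(-1)AP) = tr(APP^(-1)) = tr(A), so it is the same for every matrix similar to A.

The other combinations are not similarity invariants. For example, take P = [[1, 2], [0, 1]] (det P = 1), so P^(-1) = [[1, -2], [0, 1]] and
B = P^(-1)AP = [[-4, -12], [1, 4]].
Evaluating each option on A and on B:
(A) A[0,0]: -2 for A, -4 for B -> changes
(B) A[0,0] + A[1,1] - A[0,1]: 0 for A, 12 for B -> changes
(C) A[0,0] + A[1,1]: 0 for A, 0 for B -> unchanged
(D) A[0,1] + A[1,0]: 1 for A, -11 for B -> changes

Only (C) A[0,0] + A[1,1] = 0 survives (and it does so for every P, not just this one), so it is the invariant.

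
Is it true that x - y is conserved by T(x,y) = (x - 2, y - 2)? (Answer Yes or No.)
Yes

Substitute T(x,y) = (x - 2, y - 2) into the expression and compare with the original.

Original: x - y
After applying T: (x - 2) - (y - 2) = x - y

This is identical to the original x - y, so the expression is invariant.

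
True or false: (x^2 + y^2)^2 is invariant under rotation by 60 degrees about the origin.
True

Applying rotation by 60 degrees: x' = x*cos(60 degrees) - y*sin(60 degrees) = x/2 - sqrt(3)y/2, y' = x*sin(60 degrees) + y*cos(60 degrees) = sqrt(3)x/2 + y/2

Substituting into (x^2 + y^2)^2:
((x/2 - sqrt(3)y/2)^2 + (sqrt(3)x/2 + y/2)^2)^2
= x^4 + 2x^2y^2 + y^4 = (x^2 + y^2)^2

This equals the original expression (x^2 + y^2)^2, so it IS invariant.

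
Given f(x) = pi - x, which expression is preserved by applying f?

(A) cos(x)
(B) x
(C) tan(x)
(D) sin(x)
D

For f(x) = pi - x:
sin(pi - x) = sin(x), so sine is invariant under this transformation.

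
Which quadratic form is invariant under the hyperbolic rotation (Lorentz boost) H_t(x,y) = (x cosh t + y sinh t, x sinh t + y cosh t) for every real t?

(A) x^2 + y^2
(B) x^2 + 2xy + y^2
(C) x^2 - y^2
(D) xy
C

Write x' = x cosh t + y sinh t, y' = x sinh t + y cosh t and substitute into each option:
(A) x^2 + y^2: (x cosh t + y sinh t)^2 + (x sinh t + y cosh t)^2 = (x^2 + y^2)(cosh^2 t + sinh^2 t) + 4xy sinh t cosh t = (x^2 + y^2) cosh 2t + 2xy sinh 2t   [not invariant for t != 0]
(B) x^2 + 2xy + y^2: (x' + y')^2 with x' + y' = (x + y)(cosh t + sinh t) = (x + y)e^t, so it becomes (x + y)^2 e^(2t)   [not invariant for t != 0]
(C) x^2 - y^2: (x cosh t + y sinh t)^2 - (x sinh t + y cosh t)^2 = x^2(cosh^2 t - sinh^2 t) + 2xy(cosh t sinh t - sinh t cosh t) + y^2(sinh^2 t - cosh^2 t) = x^2 - y^2   [invariant, using cosh^2 t - sinh^2 t = 1]
(D) xy: (x cosh t + y sinh t)(x sinh t + y cosh t) = xy(cosh^2 t + sinh^2 t) + (x^2 + y^2) sinh t cosh t = xy cosh 2t + (x^2 + y^2)(sinh 2t)/2   [not invariant for t != 0]

Only (C) x^2 - y^2 is unchanged; it is the Minkowski form preserved by Lorentz boosts, just as x^2 + y^2 is preserved by ordinary rotations.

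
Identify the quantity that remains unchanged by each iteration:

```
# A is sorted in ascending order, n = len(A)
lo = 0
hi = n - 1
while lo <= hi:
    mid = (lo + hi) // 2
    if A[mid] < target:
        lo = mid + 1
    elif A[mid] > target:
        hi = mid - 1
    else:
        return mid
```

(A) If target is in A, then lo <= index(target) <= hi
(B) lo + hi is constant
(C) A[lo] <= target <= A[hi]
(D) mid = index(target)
A

A loop invariant must hold before the first iteration and be re-established by every execution of the body.

(A) If target is in A, then lo <= index(target) <= hi: Before the loop [lo, hi] = [0, n-1] covers every index. When A[mid] < target, sortedness puts target strictly to the right of mid, so setting lo = mid + 1 keeps index(target) in [lo, hi]; symmetrically for hi = mid - 1. Hence 'if target is in A then lo <= index(target) <= hi' holds after every iteration, and when lo > hi it proves target is absent.

The other options fail:
(B) lo + hi is constant: each iteration moves exactly one of lo, hi, so lo + hi changes (e.g. 0 + (n-1) becomes (mid+1) + (n-1)).
(C) A[lo] <= target <= A[hi]: fails when target is not in A (e.g. target < A[0] already violates it before the loop), so it is not maintained in general.
(D) mid = index(target): mid is just the current probe; it equals index(target) only on the iteration that returns.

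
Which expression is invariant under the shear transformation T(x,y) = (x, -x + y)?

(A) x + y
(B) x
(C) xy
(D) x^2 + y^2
B

Under the shear T(x,y) = (x, -x + y):
Substitute the transformed coordinates into each option and compare with the original:
(A) x + y  ->  (x) + (-x + y) = y   [differs from x + y: not invariant]
(B) x  ->  (x) = x   [equals x: invariant]
(C) xy  ->  (x)(-x + y) = -x^2 + xy   [differs from xy: not invariant]
(D) x^2 + y^2  ->  (x)^2 + (-x + y)^2 = 2x^2 - 2xy + y^2   [differs from x^2 + y^2: not invariant]

Only option (B), x, is unchanged by the transformation.
A vertical shear moves points parallel to the y-axis, so the x-coordinate (and any function of x alone) is unchanged.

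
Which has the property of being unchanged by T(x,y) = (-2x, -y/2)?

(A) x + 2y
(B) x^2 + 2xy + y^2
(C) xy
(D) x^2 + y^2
C

An expression E(x,y) is invariant under T if E(T(x,y)) = E(x,y). Here T(x,y) = (-2x, -y/2).
Substitute the transformed coordinates into each option and compare with the original:
(A) x + 2y  ->  (-2x) + 2(-y/2) = -2x - y   [differs from x + 2y: not invariant]
(B) x^2 + 2xy + y^2  ->  (-2x)^2 + 2(-2x)(-y/2) + (-y/2)^2 = 4x^2 + 2xy + y^2/4   [differs from x^2 + 2xy + y^2: not invariant]
(C) xy  ->  (-2x)(-y/2) = xy   [equals xy: invariant]
(D) x^2 + y^2  ->  (-2x)^2 + (-y/2)^2 = 4x^2 + y^2/4   [differs from x^2 + y^2: not invariant]

Only option (C), xy, is unchanged by the transformation.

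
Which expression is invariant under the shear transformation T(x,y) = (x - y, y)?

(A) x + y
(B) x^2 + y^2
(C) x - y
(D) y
D

Under the shear T(x,y) = (x - y, y):
Substitute the transformed coordinates into each option and compare with the original:
(A) x + y  ->  (x - y) + (y) = x   [differs from x + y: not invariant]
(B) x^2 + y^2  ->  (x - y)^2 + (y)^2 = x^2 - 2xy + 2y^2   [differs from x^2 + y^2: not invariant]
(C) x - y  ->  (x - y) - (y) = x - 2y   [differs from x - y: not invariant]
(D) y  ->  (y) = y   [equals y: invariant]

Only option (D), y, is unchanged by the transformation.
A horizontal shear moves points parallel to the x-axis, so the y-coordinate (and any function of y alone) is unchanged.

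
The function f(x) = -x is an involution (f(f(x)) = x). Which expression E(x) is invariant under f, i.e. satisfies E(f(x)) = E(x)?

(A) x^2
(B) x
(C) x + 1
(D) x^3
A

Replace x by f(x) = -x in each option and simplify. As a quick numerical cross-check, also compare E(5) with E(f(5)) = E(-5).

(A) x^2  ->  (-x)^2, which simplifies back to x^2; check: E(5) = 25, E(-5) = 25.   [invariant]
(B) x  ->  (-x) = -x; check: E(5) = 5 but E(-5) = -5.   [not invariant]
(C) x + 1  ->  (-x) + 1 = 1 - x; check: E(5) = 6 but E(-5) = -4.   [not invariant]
(D) x^3  ->  (-x)^3 = -x^3; check: E(5) = 125 but E(-5) = -125.   [not invariant]

Only (A) is unchanged. E is symmetric under swapping x with f(x) = -x, which is exactly what an involution does.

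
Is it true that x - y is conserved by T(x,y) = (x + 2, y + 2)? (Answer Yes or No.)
Yes

Substitute T(x,y) = (x + 2, y + 2) into the expression and compare with the original.

Original: x - y
After applying T: (x + 2) - (y + 2) = x - y

This is identical to the original x - y, so the expression is invariant.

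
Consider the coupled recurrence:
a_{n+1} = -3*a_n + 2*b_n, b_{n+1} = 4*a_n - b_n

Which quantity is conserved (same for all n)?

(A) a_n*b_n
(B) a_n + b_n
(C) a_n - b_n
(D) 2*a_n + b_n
B

Replace a_n by a_{n+1} = -3*a_n + 2*b_n and b_n by b_{n+1} = 4*a_n - b_n in each option and simplify:
(A) a_n*b_n  ->  (-3*a_n + 2*b_n)*(4*a_n - b_n) = -12*a_n^2 + 11*a_n*b_n - 2*b_n^2   [not conserved]
(B) a_n + b_n  ->  (-3*a_n + 2*b_n) + (4*a_n - b_n) = a_n + b_n   [conserved]
(C) a_n - b_n  ->  (-3*a_n + 2*b_n) - (4*a_n - b_n) = -7*a_n + 3*b_n   [not conserved]
(D) 2*a_n + b_n  ->  2*(-3*a_n + 2*b_n) + (4*a_n - b_n) = -2*a_n + 3*b_n   [not conserved]

Only (B) a_n + b_n returns to itself after one step, so it is the conserved quantity.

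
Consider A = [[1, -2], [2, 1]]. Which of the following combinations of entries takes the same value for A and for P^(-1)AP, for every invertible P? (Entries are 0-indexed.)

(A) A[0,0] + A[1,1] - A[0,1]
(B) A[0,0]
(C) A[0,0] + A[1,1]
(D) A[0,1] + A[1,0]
C

A[0,0] + A[1,1] is the trace of A. By the cyclic property of the trace, tr(P^(-1)AP) = tr(APP^(-1)) = tr(A), so it is the same for every matrix similar to A.

The other combinations are not similarity invariants. For example, take P = [[1, 1], [1, 2]] (det P = 1), so P^(-1) = [[2, -1], [-1, 1]] and
B = P^(-1)AP = [[-5, -10], [4, 7]].
Evaluating each option on A and on B:
(A) A[0,0] + A[1,1] - A[0,1]: 4 for A, 12 for B -> changes
(B) A[0,0]: 1 for A, -5 for B -> changes
(C) A[0,0] + A[1,1]: 2 for A, 2 for B -> unchanged
(D) A[0,1] + A[1,0]: 0 for A, -6 for B -> changes

Only (C) A[0,0] + A[1,1] = 2 survives (and it does so for every P, not just this one), so it is the invariant.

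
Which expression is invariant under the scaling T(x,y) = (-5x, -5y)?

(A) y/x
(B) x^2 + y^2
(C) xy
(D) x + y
A

Under the uniform scaling T(x,y) = (-5x, -5y):
Substitute the transformed coordinates into each option and compare with the original:
(A) y/x  ->  (-5y)/(-5x) = y/x   [equals y/x: invariant]
(B) x^2 + y^2  ->  (-5x)^2 + (-5y)^2 = 25x^2 + 25y^2   [differs from x^2 + y^2: not invariant]
(C) xy  ->  (-5x)(-5y) = 25xy   [differs from xy: not invariant]
(D) x + y  ->  (-5x) + (-5y) = -5x - 5y   [differs from x + y: not invariant]

Only option (A), y/x, is unchanged by the transformation.
The common factor -5 cancels in a ratio of coordinates, while sums, products and sums of squares pick up factors of -5 or 25.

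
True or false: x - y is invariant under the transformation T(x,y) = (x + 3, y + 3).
True

Substitute T(x,y) = (x + 3, y + 3) into the expression and compare with the original.

Original: x - y
After applying T: (x + 3) - (y + 3) = x - y

This is identical to the original x - y, so the expression is invariant.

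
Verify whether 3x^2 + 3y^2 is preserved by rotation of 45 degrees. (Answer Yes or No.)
Yes

Applying rotation by 45 degrees: x' = x*cos(45 degrees) - y*sin(45 degrees) = sqrt(2)x/2 - sqrt(2)y/2, y' = x*sin(45 degrees) + y*cos(45 degrees) = sqrt(2)x/2 + sqrt(2)y/2

Substituting into 3x^2 + 3y^2:
3(sqrt(2)x/2 - sqrt(2)y/2)^2 + 3(sqrt(2)x/2 + sqrt(2)y/2)^2
= 3x^2 + 3y^2

This equals the original expression 3x^2 + 3y^2, so it IS invariant.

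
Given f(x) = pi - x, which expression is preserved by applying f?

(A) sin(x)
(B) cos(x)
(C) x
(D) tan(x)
A

For f(x) = pi - x:
sin(pi - x) = sin(x), so sine is invariant under this transformation.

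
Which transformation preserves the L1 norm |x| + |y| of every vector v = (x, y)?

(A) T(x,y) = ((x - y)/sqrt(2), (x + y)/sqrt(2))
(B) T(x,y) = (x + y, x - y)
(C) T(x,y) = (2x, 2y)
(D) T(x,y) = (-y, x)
D

A transformation preserves a norm if ||T(v)|| = ||v|| for every v; a single vector where the norm changes rules an option out.

(A) T(x,y) = ((x - y)/sqrt(2), (x + y)/sqrt(2)): v = (1, 0) has norm |1| + |0| = 1, but T(v) = (sqrt(2)/2, sqrt(2)/2) has norm sqrt(2) -- not preserved.
(B) T(x,y) = (x + y, x - y): v = (1, 0) has norm |1| + |0| = 1, but T(v) = (1, 1) has norm 2 -- not preserved.
(C) T(x,y) = (2x, 2y): v = (1, 0) has norm |1| + |0| = 1, but T(v) = (2, 0) has norm 2 -- not preserved.
(D) T(x,y) = (-y, x): preserves the norm -- it only permutes the coordinates and/or flips signs, which leaves |x| + |y| unchanged.

Therefore the answer is (D).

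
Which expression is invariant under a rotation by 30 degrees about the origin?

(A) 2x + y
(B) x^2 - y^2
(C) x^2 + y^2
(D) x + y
C

A rotation by 30 degrees sends (x, y) to (sqrt(3)x/2 - y/2, x/2 + sqrt(3)y/2).
Substitute the transformed coordinates into each option and compare with the original:
(A) 2x + y  ->  2(sqrt(3)x/2 - y/2) + (x/2 + sqrt(3)y/2) = x/2 + sqrt(3)x - y + sqrt(3)y/2   [differs from 2x + y: not invariant]
(B) x^2 - y^2  ->  (sqrt(3)x/2 - y/2)^2 - (x/2 + sqrt(3)y/2)^2 = x^2/2 - sqrt(3)xy - y^2/2   [differs from x^2 - y^2: not invariant]
(C) x^2 + y^2  ->  (sqrt(3)x/2 - y/2)^2 + (x/2 + sqrt(3)y/2)^2 = x^2 + y^2   [equals x^2 + y^2: invariant]
(D) x + y  ->  (sqrt(3)x/2 - y/2) + (x/2 + sqrt(3)y/2) = x/2 + sqrt(3)x/2 - y/2 + sqrt(3)y/2   [differs from x + y: not invariant]

Only option (C), x^2 + y^2, is unchanged by the transformation.
Geometrically, x^2 + y^2 is the squared distance from the origin, which every rotation about the origin preserves.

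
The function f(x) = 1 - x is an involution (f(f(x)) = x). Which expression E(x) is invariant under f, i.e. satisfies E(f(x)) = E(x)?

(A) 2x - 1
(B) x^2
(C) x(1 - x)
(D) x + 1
C

Replace x by f(x) = 1 - x in each option and simplify. As a quick numerical cross-check, also compare E(3) with E(f(3)) = E(-2).

(A) 2x - 1  ->  2(1 - x) - 1 = 1 - 2x; check: E(3) = 5 but E(-2) = -5.   [not invariant]
(B) x^2  ->  (1 - x)^2 = (x - 1)^2; check: E(3) = 9 but E(-2) = 4.   [not invariant]
(C) x(1 - x)  ->  (1 - x)(1 - (1 - x)), which simplifies back to x(1 - x); check: E(3) = -6, E(-2) = -6.   [invariant]
(D) x + 1  ->  (1 - x) + 1 = 2 - x; check: E(3) = 4 but E(-2) = -1.   [not invariant]

Only (C) is unchanged. E is symmetric under swapping x with f(x) = 1 - x, which is exactly what an involution does.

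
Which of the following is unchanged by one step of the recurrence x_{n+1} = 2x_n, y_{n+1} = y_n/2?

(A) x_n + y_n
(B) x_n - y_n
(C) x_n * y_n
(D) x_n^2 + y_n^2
C

For the recurrence x_{n+1} = 2x_n, y_{n+1} = y_n/2:

x_{n+1} * y_{n+1} = (2x_n) * (y_n/2) = x_n * y_n
The product is conserved.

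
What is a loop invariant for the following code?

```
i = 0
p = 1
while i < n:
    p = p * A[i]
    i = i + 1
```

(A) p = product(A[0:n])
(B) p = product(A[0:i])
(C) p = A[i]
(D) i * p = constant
B

A loop invariant must hold before the first iteration and be re-established by every execution of the body.

(B) p = product(A[0:i]): Initially i = 0 and p = 1 = product of the empty slice A[0:0]. If p = product(A[0:i]) holds at the top of an iteration, the body sets p to product(A[0:i]) * A[i] = product(A[0:i+1]) and then i to i+1, so the property is restored. At exit i = n, giving p = product(A[0:n]).

The other options fail:
(A) p = product(A[0:n]): false before the loop (p = 1, not the full product) -- it only becomes true at exit.
(C) p = A[i]: after the first iteration p = A[0] but i = 1; in general p is a product of several elements, not a single one.
(D) i * p = constant: initially i * p = 0, but after one iteration it is 1 * A[0], which is nonzero in general.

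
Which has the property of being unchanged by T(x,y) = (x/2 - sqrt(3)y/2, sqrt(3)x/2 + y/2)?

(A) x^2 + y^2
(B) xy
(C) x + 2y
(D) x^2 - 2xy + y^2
A

An expression E(x,y) is invariant under T if E(T(x,y)) = E(x,y). Here T(x,y) = (x/2 - sqrt(3)y/2, sqrt(3)x/2 + y/2).
Substitute the transformed coordinates into each option and compare with the original:
(A) x^2 + y^2  ->  (x/2 - sqrt(3)y/2)^2 + (sqrt(3)x/2 + y/2)^2 = x^2 + y^2   [equals x^2 + y^2: invariant]
(B) xy  ->  (x/2 - sqrt(3)y/2)(sqrt(3)x/2 + y/2) = sqrt(3)x^2/4 - xy/2 - sqrt(3)y^2/4   [differs from xy: not invariant]
(C) x + 2y  ->  (x/2 - sqrt(3)y/2) + 2(sqrt(3)x/2 + y/2) = x/2 + sqrt(3)x - sqrt(3)y/2 + y   [differs from x + 2y: not invariant]
(D) x^2 - 2xy + y^2  ->  (x/2 - sqrt(3)y/2)^2 - 2(x/2 - sqrt(3)y/2)(sqrt(3)x/2 + y/2) + (sqrt(3)x/2 + y/2)^2 = -sqrt(3)x^2/2 + x^2 + xy + sqrt(3)y^2/2 + y^2   [differs from x^2 - 2xy + y^2: not invariant]

Only option (A), x^2 + y^2, is unchanged by the transformation.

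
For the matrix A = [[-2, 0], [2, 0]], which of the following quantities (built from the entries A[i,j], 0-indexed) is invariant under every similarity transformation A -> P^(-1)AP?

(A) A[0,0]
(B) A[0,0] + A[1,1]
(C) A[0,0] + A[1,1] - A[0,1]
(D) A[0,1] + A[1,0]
B

A[0,0] + A[1,1] is the trace of A. By the cyclic property of the trace, tr(P^(-1)AP) = tr(APP^(-1)) = tr(A), so it is the same for every matrix similar to A.

The other combinations are not similarity invariants. For example, take P = [[1, 1], [1, 2]] (det P = 1), so P^(-1) = [[2, -1], [-1, 1]] and
B = P^(-1)AP = [[-6, -6], [4, 4]].
Evaluating each option on A and on B:
(A) A[0,0]: -2 for A, -6 for B -> changes
(B) A[0,0] + A[1,1]: -2 for A, -2 for B -> unchanged
(C) A[0,0] + A[1,1] - A[0,1]: -2 for A, 4 for B -> changes
(D) A[0,1] + A[1,0]: 2 for A, -2 for B -> changes

Only (B) A[0,0] + A[1,1] = -2 survives (and it does so for every P, not just this one), so it is the invariant.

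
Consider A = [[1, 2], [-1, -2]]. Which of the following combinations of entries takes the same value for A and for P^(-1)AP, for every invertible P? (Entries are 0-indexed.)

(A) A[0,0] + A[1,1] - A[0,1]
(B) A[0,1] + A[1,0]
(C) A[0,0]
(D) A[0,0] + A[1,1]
D

A[0,0] + A[1,1] is the trace of A. By the cyclic property of the trace, tr(P^(-1)AP) = tr(APP^(-1)) = tr(A), so it is the same for every matrix similar to A.

The other combinations are not similarity invariants. For example, take P = [[1, 1], [1, 2]] (det P = 1), so P^(-1) = [[2, -1], [-1, 1]] and
B = P^(-1)AP = [[9, 15], [-6, -10]].
Evaluating each option on A and on B:
(A) A[0,0] + A[1,1] - A[0,1]: -3 for A, -16 for B -> changes
(B) A[0,1] + A[1,0]: 1 for A, 9 for B -> changes
(C) A[0,0]: 1 for A, 9 for B -> changes
(D) A[0,0] + A[1,1]: -1 for A, -1 for B -> unchanged

Only (D) A[0,0] + A[1,1] = -1 survives (and it does so for every P, not just this one), so it is the invariant.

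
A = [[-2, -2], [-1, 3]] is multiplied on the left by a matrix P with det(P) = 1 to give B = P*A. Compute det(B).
-8

By the multiplicative property of determinants, det(B) = det(P*A) = det(P) * det(A) = det(A),
so the determinant is invariant under multiplication by any determinant-1 matrix; we just need det(A).

det(A) = (-2)(3) - (-2)(-1) = -6 - 2 = -8

Therefore det(B) = 1 * (-8) = -8.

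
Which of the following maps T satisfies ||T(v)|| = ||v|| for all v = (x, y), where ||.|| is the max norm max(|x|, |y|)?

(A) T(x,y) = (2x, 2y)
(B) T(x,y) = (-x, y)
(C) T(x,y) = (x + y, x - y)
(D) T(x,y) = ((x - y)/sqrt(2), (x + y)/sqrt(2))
B

A transformation preserves a norm if ||T(v)|| = ||v|| for every v; a single vector where the norm changes rules an option out.

(A) T(x,y) = (2x, 2y): v = (1, 0) has norm max(|1|, |0|) = 1, but T(v) = (2, 0) has norm 2 -- not preserved.
(B) T(x,y) = (-x, y): preserves the norm -- it only permutes the coordinates and/or flips signs, which leaves max(|x|, |y|) unchanged.
(C) T(x,y) = (x + y, x - y): v = (1, 1) has norm max(|1|, |1|) = 1, but T(v) = (2, 0) has norm 2 -- not preserved.
(D) T(x,y) = ((x - y)/sqrt(2), (x + y)/sqrt(2)): v = (1, 0) has norm max(|1|, |0|) = 1, but T(v) = (sqrt(2)/2, sqrt(2)/2) has norm sqrt(2)/2 -- not preserved.

Therefore the answer is (B).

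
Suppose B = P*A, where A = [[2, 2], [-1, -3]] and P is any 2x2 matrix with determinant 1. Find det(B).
-4

By the multiplicative property of determinants, det(B) = det(P*A) = det(P) * det(A) = det(A),
so the determinant is invariant under multiplication by any determinant-1 matrix; we just need det(A).

det(A) = (2)(-3) - (2)(-1) = -6 - (-2) = -4

Therefore det(B) = 1 * (-4) = -4.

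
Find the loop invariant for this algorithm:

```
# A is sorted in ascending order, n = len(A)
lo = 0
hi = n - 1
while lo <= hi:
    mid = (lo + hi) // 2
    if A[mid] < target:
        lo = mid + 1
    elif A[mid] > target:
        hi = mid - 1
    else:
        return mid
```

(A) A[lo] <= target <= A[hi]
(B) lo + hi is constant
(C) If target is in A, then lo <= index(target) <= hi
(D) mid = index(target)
C

A loop invariant must hold before the first iteration and be re-established by every execution of the body.

(C) If target is in A, then lo <= index(target) <= hi: Before the loop [lo, hi] = [0, n-1] covers every index. When A[mid] < target, sortedness puts target strictly to the right of mid, so setting lo = mid + 1 keeps index(target) in [lo, hi]; symmetrically for hi = mid - 1. Hence 'if target is in A then lo <= index(target) <= hi' holds after every iteration, and when lo > hi it proves target is absent.

The other options fail:
(A) A[lo] <= target <= A[hi]: fails when target is not in A (e.g. target < A[0] already violates it before the loop), so it is not maintained in general.
(B) lo + hi is constant: each iteration moves exactly one of lo, hi, so lo + hi changes (e.g. 0 + (n-1) becomes (mid+1) + (n-1)).
(D) mid = index(target): mid is just the current probe; it equals index(target) only on the iteration that returns.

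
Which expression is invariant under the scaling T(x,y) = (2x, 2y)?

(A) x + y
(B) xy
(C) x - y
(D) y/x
D

Under the uniform scaling T(x,y) = (2x, 2y):
Substitute the transformed coordinates into each option and compare with the original:
(A) x + y  ->  (2x) + (2y) = 2x + 2y   [differs from x + y: not invariant]
(B) xy  ->  (2x)(2y) = 4xy   [differs from xy: not invariant]
(C) x - y  ->  (2x) - (2y) = 2x - 2y   [differs from x - y: not invariant]
(D) y/x  ->  (2y)/(2x) = y/x   [equals y/x: invariant]

Only option (D), y/x, is unchanged by the transformation.
The common factor 2 cancels in a ratio of coordinates, while sums, products and sums of squares pick up factors of 2 or 4.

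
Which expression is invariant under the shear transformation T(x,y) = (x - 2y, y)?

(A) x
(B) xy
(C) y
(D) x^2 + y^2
C

Under the shear T(x,y) = (x - 2y, y):
Substitute the transformed coordinates into each option and compare with the original:
(A) x  ->  (x - 2y) = x - 2y   [differs from x: not invariant]
(B) xy  ->  (x - 2y)(y) = xy - 2y^2   [differs from xy: not invariant]
(C) y  ->  (y) = y   [equals y: invariant]
(D) x^2 + y^2  ->  (x - 2y)^2 + (y)^2 = x^2 - 4xy + 5y^2   [differs from x^2 + y^2: not invariant]

Only option (C), y, is unchanged by the transformation.
A horizontal shear moves points parallel to the x-axis, so the y-coordinate (and any function of y alone) is unchanged.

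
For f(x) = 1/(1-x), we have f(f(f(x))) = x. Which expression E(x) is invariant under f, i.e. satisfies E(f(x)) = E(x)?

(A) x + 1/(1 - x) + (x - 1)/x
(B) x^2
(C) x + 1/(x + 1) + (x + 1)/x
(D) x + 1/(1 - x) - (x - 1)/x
A

Replace x by f(x) = 1/(1 - x) in each option and simplify. As a quick numerical cross-check, also compare E(5) with E(f(5)) = E(-1/4).

(A) x + 1/(1 - x) + (x - 1)/x  ->  (1/(1 - x)) + 1/(1 - (1/(1 - x))) + ((1/(1 - x)) - 1)/(1/(1 - x)), which simplifies back to x + 1/(1 - x) + (x - 1)/x; check: E(5) = 111/20, E(-1/4) = 111/20.   [invariant]
(B) x^2  ->  (1/(1 - x))^2 = (x - 1)^(-2); check: E(5) = 25 but E(-1/4) = 1/16.   [not invariant]
(C) x + 1/(x + 1) + (x + 1)/x  ->  (1/(1 - x)) + 1/((1/(1 - x)) + 1) + ((1/(1 - x)) + 1)/(1/(1 - x)) = (-x^3 + 6x^2 - 11x + 7)/(x^2 - 3x + 2); check: E(5) = 191/30 but E(-1/4) = -23/12.   [not invariant]
(D) x + 1/(1 - x) - (x - 1)/x  ->  (1/(1 - x)) + 1/(1 - (1/(1 - x))) - ((1/(1 - x)) - 1)/(1/(1 - x)) = (x^2(1 - x) - x + (x - 1)^2)/(x(x - 1)); check: E(5) = 79/20 but E(-1/4) = -89/20.   [not invariant]

Only (A) is unchanged. Indeed f(f(x)) = 1/(1 - 1/(1-x)) = (1-x)/(-x) = (x-1)/x, so E(x) = x + f(x) + f(f(x)) is the sum over the whole 3-cycle; applying f just permutes the three terms cyclically (x -> f(x) -> f(f(x)) -> x), leaving the sum unchanged.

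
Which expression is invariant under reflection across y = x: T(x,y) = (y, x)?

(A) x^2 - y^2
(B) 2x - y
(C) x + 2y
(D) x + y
D

The map is reflection across y = x: T(x,y) = (y, x).
Substitute the transformed coordinates into each option and compare with the original:
(A) x^2 - y^2  ->  (y)^2 - (x)^2 = -x^2 + y^2   [differs from x^2 - y^2: not invariant]
(B) 2x - y  ->  2(y) - (x) = -x + 2y   [differs from 2x - y: not invariant]
(C) x + 2y  ->  (y) + 2(x) = 2x + y   [differs from x + 2y: not invariant]
(D) x + y  ->  (y) + (x) = x + y   [equals x + y: invariant]

Only option (D), x + y, is unchanged by the transformation.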